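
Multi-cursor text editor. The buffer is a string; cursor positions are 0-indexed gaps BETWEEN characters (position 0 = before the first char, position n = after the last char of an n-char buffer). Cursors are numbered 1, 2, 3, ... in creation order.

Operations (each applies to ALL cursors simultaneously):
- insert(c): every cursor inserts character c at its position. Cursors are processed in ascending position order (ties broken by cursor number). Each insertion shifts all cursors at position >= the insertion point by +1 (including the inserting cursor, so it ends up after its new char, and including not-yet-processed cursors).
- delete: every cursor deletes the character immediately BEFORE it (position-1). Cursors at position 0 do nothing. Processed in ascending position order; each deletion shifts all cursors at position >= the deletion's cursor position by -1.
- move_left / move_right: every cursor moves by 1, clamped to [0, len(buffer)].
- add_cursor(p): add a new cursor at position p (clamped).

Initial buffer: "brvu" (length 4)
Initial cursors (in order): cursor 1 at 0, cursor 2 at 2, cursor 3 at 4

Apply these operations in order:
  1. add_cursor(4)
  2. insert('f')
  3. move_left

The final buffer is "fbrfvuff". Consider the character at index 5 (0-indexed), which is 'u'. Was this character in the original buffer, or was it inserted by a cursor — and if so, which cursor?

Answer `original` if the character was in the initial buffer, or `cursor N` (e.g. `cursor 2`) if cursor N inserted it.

Answer: original

Derivation:
After op 1 (add_cursor(4)): buffer="brvu" (len 4), cursors c1@0 c2@2 c3@4 c4@4, authorship ....
After op 2 (insert('f')): buffer="fbrfvuff" (len 8), cursors c1@1 c2@4 c3@8 c4@8, authorship 1..2..34
After op 3 (move_left): buffer="fbrfvuff" (len 8), cursors c1@0 c2@3 c3@7 c4@7, authorship 1..2..34
Authorship (.=original, N=cursor N): 1 . . 2 . . 3 4
Index 5: author = original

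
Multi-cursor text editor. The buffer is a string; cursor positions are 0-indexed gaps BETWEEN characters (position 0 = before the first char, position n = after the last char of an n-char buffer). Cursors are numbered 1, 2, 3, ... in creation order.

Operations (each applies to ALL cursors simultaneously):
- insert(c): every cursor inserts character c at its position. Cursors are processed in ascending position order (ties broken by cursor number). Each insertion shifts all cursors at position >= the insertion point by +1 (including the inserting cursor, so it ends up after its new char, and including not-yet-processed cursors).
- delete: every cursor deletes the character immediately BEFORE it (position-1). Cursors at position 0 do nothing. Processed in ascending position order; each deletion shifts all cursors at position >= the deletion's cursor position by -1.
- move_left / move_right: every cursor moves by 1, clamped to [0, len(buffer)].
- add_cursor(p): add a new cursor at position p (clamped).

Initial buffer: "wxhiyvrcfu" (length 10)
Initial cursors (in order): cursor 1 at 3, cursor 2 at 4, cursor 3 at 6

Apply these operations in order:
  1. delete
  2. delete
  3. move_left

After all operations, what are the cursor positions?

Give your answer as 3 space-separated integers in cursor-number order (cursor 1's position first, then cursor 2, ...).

After op 1 (delete): buffer="wxyrcfu" (len 7), cursors c1@2 c2@2 c3@3, authorship .......
After op 2 (delete): buffer="rcfu" (len 4), cursors c1@0 c2@0 c3@0, authorship ....
After op 3 (move_left): buffer="rcfu" (len 4), cursors c1@0 c2@0 c3@0, authorship ....

Answer: 0 0 0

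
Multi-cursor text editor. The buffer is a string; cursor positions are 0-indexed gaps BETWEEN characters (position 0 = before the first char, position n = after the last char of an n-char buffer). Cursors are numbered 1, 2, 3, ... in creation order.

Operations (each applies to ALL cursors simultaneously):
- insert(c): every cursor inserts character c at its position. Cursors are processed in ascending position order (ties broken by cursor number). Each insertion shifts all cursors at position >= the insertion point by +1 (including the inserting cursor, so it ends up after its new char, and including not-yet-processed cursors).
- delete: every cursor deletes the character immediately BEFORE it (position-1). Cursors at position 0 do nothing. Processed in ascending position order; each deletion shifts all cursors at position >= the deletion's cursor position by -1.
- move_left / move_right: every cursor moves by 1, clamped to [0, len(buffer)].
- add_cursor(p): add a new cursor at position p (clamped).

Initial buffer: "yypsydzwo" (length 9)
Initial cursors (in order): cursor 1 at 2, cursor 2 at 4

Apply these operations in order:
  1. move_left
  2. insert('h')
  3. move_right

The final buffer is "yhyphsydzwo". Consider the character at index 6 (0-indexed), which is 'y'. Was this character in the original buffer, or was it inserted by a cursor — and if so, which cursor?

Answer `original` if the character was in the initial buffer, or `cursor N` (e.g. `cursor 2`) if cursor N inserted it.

After op 1 (move_left): buffer="yypsydzwo" (len 9), cursors c1@1 c2@3, authorship .........
After op 2 (insert('h')): buffer="yhyphsydzwo" (len 11), cursors c1@2 c2@5, authorship .1..2......
After op 3 (move_right): buffer="yhyphsydzwo" (len 11), cursors c1@3 c2@6, authorship .1..2......
Authorship (.=original, N=cursor N): . 1 . . 2 . . . . . .
Index 6: author = original

Answer: original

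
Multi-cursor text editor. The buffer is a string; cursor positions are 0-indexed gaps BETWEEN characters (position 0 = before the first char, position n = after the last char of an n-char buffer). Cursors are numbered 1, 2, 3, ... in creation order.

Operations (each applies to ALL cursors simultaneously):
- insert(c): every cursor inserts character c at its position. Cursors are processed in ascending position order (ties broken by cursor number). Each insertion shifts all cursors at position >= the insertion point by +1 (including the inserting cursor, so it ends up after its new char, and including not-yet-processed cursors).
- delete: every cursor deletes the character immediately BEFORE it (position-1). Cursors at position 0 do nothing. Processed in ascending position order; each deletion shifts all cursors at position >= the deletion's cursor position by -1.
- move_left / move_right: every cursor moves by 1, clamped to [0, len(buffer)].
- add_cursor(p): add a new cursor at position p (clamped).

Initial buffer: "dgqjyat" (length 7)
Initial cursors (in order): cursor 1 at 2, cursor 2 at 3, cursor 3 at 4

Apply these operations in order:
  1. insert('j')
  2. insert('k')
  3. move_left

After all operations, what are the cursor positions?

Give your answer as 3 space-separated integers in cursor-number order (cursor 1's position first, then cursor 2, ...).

Answer: 3 6 9

Derivation:
After op 1 (insert('j')): buffer="dgjqjjjyat" (len 10), cursors c1@3 c2@5 c3@7, authorship ..1.2.3...
After op 2 (insert('k')): buffer="dgjkqjkjjkyat" (len 13), cursors c1@4 c2@7 c3@10, authorship ..11.22.33...
After op 3 (move_left): buffer="dgjkqjkjjkyat" (len 13), cursors c1@3 c2@6 c3@9, authorship ..11.22.33...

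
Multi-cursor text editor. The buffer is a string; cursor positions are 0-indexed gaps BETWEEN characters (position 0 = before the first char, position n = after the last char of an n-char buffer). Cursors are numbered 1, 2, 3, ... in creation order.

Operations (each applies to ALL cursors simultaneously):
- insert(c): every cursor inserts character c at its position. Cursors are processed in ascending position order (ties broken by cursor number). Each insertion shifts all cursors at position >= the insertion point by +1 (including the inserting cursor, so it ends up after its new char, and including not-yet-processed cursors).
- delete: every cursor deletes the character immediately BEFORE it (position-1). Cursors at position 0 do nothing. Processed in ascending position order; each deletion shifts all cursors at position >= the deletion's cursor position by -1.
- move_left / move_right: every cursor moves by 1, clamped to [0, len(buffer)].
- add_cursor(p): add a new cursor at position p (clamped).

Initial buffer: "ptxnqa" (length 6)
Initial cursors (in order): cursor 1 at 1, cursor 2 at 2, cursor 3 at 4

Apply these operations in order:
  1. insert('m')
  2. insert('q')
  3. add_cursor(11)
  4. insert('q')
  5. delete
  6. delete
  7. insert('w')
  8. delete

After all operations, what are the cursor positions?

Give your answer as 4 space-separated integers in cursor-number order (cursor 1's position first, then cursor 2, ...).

Answer: 2 4 7 7

Derivation:
After op 1 (insert('m')): buffer="pmtmxnmqa" (len 9), cursors c1@2 c2@4 c3@7, authorship .1.2..3..
After op 2 (insert('q')): buffer="pmqtmqxnmqqa" (len 12), cursors c1@3 c2@6 c3@10, authorship .11.22..33..
After op 3 (add_cursor(11)): buffer="pmqtmqxnmqqa" (len 12), cursors c1@3 c2@6 c3@10 c4@11, authorship .11.22..33..
After op 4 (insert('q')): buffer="pmqqtmqqxnmqqqqa" (len 16), cursors c1@4 c2@8 c3@13 c4@15, authorship .111.222..333.4.
After op 5 (delete): buffer="pmqtmqxnmqqa" (len 12), cursors c1@3 c2@6 c3@10 c4@11, authorship .11.22..33..
After op 6 (delete): buffer="pmtmxnma" (len 8), cursors c1@2 c2@4 c3@7 c4@7, authorship .1.2..3.
After op 7 (insert('w')): buffer="pmwtmwxnmwwa" (len 12), cursors c1@3 c2@6 c3@11 c4@11, authorship .11.22..334.
After op 8 (delete): buffer="pmtmxnma" (len 8), cursors c1@2 c2@4 c3@7 c4@7, authorship .1.2..3.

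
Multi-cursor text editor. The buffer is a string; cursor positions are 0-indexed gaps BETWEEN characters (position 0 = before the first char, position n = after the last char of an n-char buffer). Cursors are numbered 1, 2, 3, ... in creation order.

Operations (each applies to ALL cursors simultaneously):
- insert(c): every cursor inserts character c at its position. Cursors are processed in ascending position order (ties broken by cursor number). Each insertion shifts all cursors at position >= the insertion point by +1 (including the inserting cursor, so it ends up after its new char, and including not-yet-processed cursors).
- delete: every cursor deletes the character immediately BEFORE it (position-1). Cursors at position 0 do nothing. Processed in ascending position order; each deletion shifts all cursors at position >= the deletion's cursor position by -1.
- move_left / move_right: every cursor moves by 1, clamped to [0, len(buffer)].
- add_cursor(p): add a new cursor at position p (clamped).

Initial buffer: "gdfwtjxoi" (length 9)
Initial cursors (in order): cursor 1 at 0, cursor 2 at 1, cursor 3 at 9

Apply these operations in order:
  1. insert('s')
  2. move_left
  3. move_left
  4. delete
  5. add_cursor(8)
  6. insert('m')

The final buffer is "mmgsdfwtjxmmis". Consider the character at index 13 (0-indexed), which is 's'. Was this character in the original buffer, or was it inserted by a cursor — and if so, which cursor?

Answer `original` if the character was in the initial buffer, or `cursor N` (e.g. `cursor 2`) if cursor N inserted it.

After op 1 (insert('s')): buffer="sgsdfwtjxois" (len 12), cursors c1@1 c2@3 c3@12, authorship 1.2........3
After op 2 (move_left): buffer="sgsdfwtjxois" (len 12), cursors c1@0 c2@2 c3@11, authorship 1.2........3
After op 3 (move_left): buffer="sgsdfwtjxois" (len 12), cursors c1@0 c2@1 c3@10, authorship 1.2........3
After op 4 (delete): buffer="gsdfwtjxis" (len 10), cursors c1@0 c2@0 c3@8, authorship .2.......3
After op 5 (add_cursor(8)): buffer="gsdfwtjxis" (len 10), cursors c1@0 c2@0 c3@8 c4@8, authorship .2.......3
After op 6 (insert('m')): buffer="mmgsdfwtjxmmis" (len 14), cursors c1@2 c2@2 c3@12 c4@12, authorship 12.2......34.3
Authorship (.=original, N=cursor N): 1 2 . 2 . . . . . . 3 4 . 3
Index 13: author = 3

Answer: cursor 3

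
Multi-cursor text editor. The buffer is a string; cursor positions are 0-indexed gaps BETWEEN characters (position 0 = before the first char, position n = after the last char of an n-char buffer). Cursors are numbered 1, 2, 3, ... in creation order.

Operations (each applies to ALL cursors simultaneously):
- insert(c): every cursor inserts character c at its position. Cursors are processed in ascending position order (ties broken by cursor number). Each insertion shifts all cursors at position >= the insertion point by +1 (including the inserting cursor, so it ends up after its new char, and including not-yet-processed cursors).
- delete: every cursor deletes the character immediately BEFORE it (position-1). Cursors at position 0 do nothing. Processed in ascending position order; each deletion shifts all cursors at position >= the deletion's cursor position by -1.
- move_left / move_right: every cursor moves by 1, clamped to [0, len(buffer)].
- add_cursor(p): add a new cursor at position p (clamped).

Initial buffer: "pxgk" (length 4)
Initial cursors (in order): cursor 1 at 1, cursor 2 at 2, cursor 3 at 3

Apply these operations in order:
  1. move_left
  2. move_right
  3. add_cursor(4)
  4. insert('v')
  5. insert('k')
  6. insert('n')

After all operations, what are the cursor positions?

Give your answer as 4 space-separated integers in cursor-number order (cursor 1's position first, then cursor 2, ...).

Answer: 4 8 12 16

Derivation:
After op 1 (move_left): buffer="pxgk" (len 4), cursors c1@0 c2@1 c3@2, authorship ....
After op 2 (move_right): buffer="pxgk" (len 4), cursors c1@1 c2@2 c3@3, authorship ....
After op 3 (add_cursor(4)): buffer="pxgk" (len 4), cursors c1@1 c2@2 c3@3 c4@4, authorship ....
After op 4 (insert('v')): buffer="pvxvgvkv" (len 8), cursors c1@2 c2@4 c3@6 c4@8, authorship .1.2.3.4
After op 5 (insert('k')): buffer="pvkxvkgvkkvk" (len 12), cursors c1@3 c2@6 c3@9 c4@12, authorship .11.22.33.44
After op 6 (insert('n')): buffer="pvknxvkngvknkvkn" (len 16), cursors c1@4 c2@8 c3@12 c4@16, authorship .111.222.333.444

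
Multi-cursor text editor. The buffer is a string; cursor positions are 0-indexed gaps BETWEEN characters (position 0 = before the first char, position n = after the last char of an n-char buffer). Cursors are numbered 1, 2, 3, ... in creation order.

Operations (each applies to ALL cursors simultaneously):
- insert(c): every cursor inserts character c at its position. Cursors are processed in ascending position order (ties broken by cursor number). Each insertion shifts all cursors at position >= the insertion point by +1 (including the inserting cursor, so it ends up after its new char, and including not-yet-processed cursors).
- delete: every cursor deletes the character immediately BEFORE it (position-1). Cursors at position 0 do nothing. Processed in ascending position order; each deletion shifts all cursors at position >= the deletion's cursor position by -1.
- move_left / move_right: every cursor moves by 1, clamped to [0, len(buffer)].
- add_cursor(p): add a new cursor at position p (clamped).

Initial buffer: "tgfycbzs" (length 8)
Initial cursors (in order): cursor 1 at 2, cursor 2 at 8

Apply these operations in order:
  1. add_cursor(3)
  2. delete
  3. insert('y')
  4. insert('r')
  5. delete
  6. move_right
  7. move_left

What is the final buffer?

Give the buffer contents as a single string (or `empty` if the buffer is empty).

After op 1 (add_cursor(3)): buffer="tgfycbzs" (len 8), cursors c1@2 c3@3 c2@8, authorship ........
After op 2 (delete): buffer="tycbz" (len 5), cursors c1@1 c3@1 c2@5, authorship .....
After op 3 (insert('y')): buffer="tyyycbzy" (len 8), cursors c1@3 c3@3 c2@8, authorship .13....2
After op 4 (insert('r')): buffer="tyyrrycbzyr" (len 11), cursors c1@5 c3@5 c2@11, authorship .1313....22
After op 5 (delete): buffer="tyyycbzy" (len 8), cursors c1@3 c3@3 c2@8, authorship .13....2
After op 6 (move_right): buffer="tyyycbzy" (len 8), cursors c1@4 c3@4 c2@8, authorship .13....2
After op 7 (move_left): buffer="tyyycbzy" (len 8), cursors c1@3 c3@3 c2@7, authorship .13....2

Answer: tyyycbzy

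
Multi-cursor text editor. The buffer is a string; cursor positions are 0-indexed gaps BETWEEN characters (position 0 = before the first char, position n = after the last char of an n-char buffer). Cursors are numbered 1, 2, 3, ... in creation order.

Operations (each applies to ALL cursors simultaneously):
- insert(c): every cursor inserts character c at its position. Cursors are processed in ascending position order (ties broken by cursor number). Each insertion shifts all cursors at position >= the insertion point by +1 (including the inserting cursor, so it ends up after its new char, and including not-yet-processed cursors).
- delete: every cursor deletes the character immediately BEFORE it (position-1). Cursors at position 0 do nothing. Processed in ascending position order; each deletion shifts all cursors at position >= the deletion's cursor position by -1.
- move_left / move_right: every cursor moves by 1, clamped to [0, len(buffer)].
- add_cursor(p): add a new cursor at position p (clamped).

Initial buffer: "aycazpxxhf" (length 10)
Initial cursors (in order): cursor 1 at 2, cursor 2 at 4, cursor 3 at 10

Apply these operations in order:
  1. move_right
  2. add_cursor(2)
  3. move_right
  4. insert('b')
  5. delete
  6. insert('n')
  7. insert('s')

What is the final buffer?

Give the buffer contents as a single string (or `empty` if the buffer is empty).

Answer: aycnsanszpnsxxhfns

Derivation:
After op 1 (move_right): buffer="aycazpxxhf" (len 10), cursors c1@3 c2@5 c3@10, authorship ..........
After op 2 (add_cursor(2)): buffer="aycazpxxhf" (len 10), cursors c4@2 c1@3 c2@5 c3@10, authorship ..........
After op 3 (move_right): buffer="aycazpxxhf" (len 10), cursors c4@3 c1@4 c2@6 c3@10, authorship ..........
After op 4 (insert('b')): buffer="aycbabzpbxxhfb" (len 14), cursors c4@4 c1@6 c2@9 c3@14, authorship ...4.1..2....3
After op 5 (delete): buffer="aycazpxxhf" (len 10), cursors c4@3 c1@4 c2@6 c3@10, authorship ..........
After op 6 (insert('n')): buffer="aycnanzpnxxhfn" (len 14), cursors c4@4 c1@6 c2@9 c3@14, authorship ...4.1..2....3
After op 7 (insert('s')): buffer="aycnsanszpnsxxhfns" (len 18), cursors c4@5 c1@8 c2@12 c3@18, authorship ...44.11..22....33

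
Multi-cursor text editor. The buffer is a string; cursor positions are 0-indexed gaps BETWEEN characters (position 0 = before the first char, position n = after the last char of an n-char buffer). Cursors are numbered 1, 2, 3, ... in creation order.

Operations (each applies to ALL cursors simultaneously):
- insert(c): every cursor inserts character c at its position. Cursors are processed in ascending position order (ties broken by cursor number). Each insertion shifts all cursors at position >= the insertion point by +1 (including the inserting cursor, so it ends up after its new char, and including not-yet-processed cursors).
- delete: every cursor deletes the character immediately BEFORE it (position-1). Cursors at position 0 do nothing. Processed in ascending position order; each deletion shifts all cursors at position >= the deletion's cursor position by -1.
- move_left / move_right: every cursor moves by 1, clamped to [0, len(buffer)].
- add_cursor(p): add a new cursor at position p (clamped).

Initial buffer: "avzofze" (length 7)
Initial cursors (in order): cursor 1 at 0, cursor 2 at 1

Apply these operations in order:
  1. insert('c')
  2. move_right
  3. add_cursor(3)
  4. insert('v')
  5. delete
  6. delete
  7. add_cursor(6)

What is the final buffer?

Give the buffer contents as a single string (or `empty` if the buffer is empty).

After op 1 (insert('c')): buffer="cacvzofze" (len 9), cursors c1@1 c2@3, authorship 1.2......
After op 2 (move_right): buffer="cacvzofze" (len 9), cursors c1@2 c2@4, authorship 1.2......
After op 3 (add_cursor(3)): buffer="cacvzofze" (len 9), cursors c1@2 c3@3 c2@4, authorship 1.2......
After op 4 (insert('v')): buffer="cavcvvvzofze" (len 12), cursors c1@3 c3@5 c2@7, authorship 1.123.2.....
After op 5 (delete): buffer="cacvzofze" (len 9), cursors c1@2 c3@3 c2@4, authorship 1.2......
After op 6 (delete): buffer="czofze" (len 6), cursors c1@1 c2@1 c3@1, authorship 1.....
After op 7 (add_cursor(6)): buffer="czofze" (len 6), cursors c1@1 c2@1 c3@1 c4@6, authorship 1.....

Answer: czofze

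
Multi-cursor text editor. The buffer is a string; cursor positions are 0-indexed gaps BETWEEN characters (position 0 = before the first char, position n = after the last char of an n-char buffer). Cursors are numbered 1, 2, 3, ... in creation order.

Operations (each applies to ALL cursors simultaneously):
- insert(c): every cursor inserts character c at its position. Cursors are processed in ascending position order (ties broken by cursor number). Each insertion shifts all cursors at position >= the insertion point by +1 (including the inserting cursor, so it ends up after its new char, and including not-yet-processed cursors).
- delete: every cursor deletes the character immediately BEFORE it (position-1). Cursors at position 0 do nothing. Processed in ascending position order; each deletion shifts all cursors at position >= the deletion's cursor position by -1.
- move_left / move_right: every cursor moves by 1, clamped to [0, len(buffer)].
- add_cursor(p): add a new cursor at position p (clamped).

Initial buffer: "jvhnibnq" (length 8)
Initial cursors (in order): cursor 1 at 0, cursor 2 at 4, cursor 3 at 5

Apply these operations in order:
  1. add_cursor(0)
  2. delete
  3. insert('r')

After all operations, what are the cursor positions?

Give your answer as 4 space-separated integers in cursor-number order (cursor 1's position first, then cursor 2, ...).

After op 1 (add_cursor(0)): buffer="jvhnibnq" (len 8), cursors c1@0 c4@0 c2@4 c3@5, authorship ........
After op 2 (delete): buffer="jvhbnq" (len 6), cursors c1@0 c4@0 c2@3 c3@3, authorship ......
After op 3 (insert('r')): buffer="rrjvhrrbnq" (len 10), cursors c1@2 c4@2 c2@7 c3@7, authorship 14...23...

Answer: 2 7 7 2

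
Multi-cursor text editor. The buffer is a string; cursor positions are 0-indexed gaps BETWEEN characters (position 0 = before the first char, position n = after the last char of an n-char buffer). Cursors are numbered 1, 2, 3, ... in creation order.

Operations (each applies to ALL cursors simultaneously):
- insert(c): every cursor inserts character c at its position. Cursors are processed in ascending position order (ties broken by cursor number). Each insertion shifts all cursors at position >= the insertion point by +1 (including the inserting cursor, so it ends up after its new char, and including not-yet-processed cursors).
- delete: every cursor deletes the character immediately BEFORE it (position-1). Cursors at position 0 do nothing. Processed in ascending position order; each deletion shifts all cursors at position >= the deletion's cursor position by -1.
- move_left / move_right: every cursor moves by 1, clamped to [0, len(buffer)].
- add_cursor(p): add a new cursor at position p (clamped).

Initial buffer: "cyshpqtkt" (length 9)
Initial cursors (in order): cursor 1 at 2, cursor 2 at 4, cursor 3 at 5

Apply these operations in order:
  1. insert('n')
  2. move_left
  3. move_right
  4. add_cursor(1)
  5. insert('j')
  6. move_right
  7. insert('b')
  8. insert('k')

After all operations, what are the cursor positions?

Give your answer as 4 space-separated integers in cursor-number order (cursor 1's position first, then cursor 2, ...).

After op 1 (insert('n')): buffer="cynshnpnqtkt" (len 12), cursors c1@3 c2@6 c3@8, authorship ..1..2.3....
After op 2 (move_left): buffer="cynshnpnqtkt" (len 12), cursors c1@2 c2@5 c3@7, authorship ..1..2.3....
After op 3 (move_right): buffer="cynshnpnqtkt" (len 12), cursors c1@3 c2@6 c3@8, authorship ..1..2.3....
After op 4 (add_cursor(1)): buffer="cynshnpnqtkt" (len 12), cursors c4@1 c1@3 c2@6 c3@8, authorship ..1..2.3....
After op 5 (insert('j')): buffer="cjynjshnjpnjqtkt" (len 16), cursors c4@2 c1@5 c2@9 c3@12, authorship .4.11..22.33....
After op 6 (move_right): buffer="cjynjshnjpnjqtkt" (len 16), cursors c4@3 c1@6 c2@10 c3@13, authorship .4.11..22.33....
After op 7 (insert('b')): buffer="cjybnjsbhnjpbnjqbtkt" (len 20), cursors c4@4 c1@8 c2@13 c3@17, authorship .4.411.1.22.233.3...
After op 8 (insert('k')): buffer="cjybknjsbkhnjpbknjqbktkt" (len 24), cursors c4@5 c1@10 c2@16 c3@21, authorship .4.4411.11.22.2233.33...

Answer: 10 16 21 5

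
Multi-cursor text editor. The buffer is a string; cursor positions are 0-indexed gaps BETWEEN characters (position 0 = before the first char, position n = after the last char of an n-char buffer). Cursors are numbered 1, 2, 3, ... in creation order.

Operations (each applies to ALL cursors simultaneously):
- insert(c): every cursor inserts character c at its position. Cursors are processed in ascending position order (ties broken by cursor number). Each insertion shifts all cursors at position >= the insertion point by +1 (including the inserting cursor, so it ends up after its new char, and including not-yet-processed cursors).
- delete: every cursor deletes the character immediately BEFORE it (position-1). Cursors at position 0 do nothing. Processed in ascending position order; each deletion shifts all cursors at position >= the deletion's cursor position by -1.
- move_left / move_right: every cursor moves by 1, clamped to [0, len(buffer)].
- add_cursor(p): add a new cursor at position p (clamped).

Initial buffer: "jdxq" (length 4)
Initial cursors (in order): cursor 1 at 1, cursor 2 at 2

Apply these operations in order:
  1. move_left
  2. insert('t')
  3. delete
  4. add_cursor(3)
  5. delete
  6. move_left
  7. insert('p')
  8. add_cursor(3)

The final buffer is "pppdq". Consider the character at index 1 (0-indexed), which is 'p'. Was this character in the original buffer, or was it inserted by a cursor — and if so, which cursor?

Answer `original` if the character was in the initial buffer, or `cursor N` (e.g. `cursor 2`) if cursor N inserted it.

After op 1 (move_left): buffer="jdxq" (len 4), cursors c1@0 c2@1, authorship ....
After op 2 (insert('t')): buffer="tjtdxq" (len 6), cursors c1@1 c2@3, authorship 1.2...
After op 3 (delete): buffer="jdxq" (len 4), cursors c1@0 c2@1, authorship ....
After op 4 (add_cursor(3)): buffer="jdxq" (len 4), cursors c1@0 c2@1 c3@3, authorship ....
After op 5 (delete): buffer="dq" (len 2), cursors c1@0 c2@0 c3@1, authorship ..
After op 6 (move_left): buffer="dq" (len 2), cursors c1@0 c2@0 c3@0, authorship ..
After op 7 (insert('p')): buffer="pppdq" (len 5), cursors c1@3 c2@3 c3@3, authorship 123..
After op 8 (add_cursor(3)): buffer="pppdq" (len 5), cursors c1@3 c2@3 c3@3 c4@3, authorship 123..
Authorship (.=original, N=cursor N): 1 2 3 . .
Index 1: author = 2

Answer: cursor 2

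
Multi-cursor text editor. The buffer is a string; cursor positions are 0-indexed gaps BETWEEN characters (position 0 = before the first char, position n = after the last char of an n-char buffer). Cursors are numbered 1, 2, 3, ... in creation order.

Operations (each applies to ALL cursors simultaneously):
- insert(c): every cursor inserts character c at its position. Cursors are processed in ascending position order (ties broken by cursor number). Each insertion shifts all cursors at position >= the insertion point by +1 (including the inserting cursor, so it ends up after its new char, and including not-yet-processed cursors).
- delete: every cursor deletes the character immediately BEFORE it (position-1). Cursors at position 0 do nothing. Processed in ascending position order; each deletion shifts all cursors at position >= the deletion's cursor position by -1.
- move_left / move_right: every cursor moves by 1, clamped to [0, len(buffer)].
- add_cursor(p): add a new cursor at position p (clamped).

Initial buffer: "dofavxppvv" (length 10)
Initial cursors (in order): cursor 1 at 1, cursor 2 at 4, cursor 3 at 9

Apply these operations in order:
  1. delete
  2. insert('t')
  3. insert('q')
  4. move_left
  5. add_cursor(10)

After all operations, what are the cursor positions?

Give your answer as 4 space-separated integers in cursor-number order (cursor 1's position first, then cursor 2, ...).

After op 1 (delete): buffer="ofvxppv" (len 7), cursors c1@0 c2@2 c3@6, authorship .......
After op 2 (insert('t')): buffer="toftvxpptv" (len 10), cursors c1@1 c2@4 c3@9, authorship 1..2....3.
After op 3 (insert('q')): buffer="tqoftqvxpptqv" (len 13), cursors c1@2 c2@6 c3@12, authorship 11..22....33.
After op 4 (move_left): buffer="tqoftqvxpptqv" (len 13), cursors c1@1 c2@5 c3@11, authorship 11..22....33.
After op 5 (add_cursor(10)): buffer="tqoftqvxpptqv" (len 13), cursors c1@1 c2@5 c4@10 c3@11, authorship 11..22....33.

Answer: 1 5 11 10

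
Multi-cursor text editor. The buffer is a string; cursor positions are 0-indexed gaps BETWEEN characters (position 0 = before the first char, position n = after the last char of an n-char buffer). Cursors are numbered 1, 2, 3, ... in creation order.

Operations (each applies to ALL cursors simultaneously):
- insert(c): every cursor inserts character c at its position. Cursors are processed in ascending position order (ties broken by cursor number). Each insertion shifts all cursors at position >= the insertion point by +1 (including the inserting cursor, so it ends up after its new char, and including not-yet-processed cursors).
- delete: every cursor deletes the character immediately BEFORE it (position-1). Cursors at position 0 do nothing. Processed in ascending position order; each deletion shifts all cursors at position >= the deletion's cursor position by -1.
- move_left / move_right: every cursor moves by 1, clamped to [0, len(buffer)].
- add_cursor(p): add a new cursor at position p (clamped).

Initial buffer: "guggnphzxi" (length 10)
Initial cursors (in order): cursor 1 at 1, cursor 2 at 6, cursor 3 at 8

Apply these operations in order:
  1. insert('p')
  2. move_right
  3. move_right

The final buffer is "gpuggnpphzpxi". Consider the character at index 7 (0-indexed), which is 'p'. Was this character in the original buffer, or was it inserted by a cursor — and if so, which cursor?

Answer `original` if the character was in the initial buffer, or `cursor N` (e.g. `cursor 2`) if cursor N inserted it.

Answer: cursor 2

Derivation:
After op 1 (insert('p')): buffer="gpuggnpphzpxi" (len 13), cursors c1@2 c2@8 c3@11, authorship .1.....2..3..
After op 2 (move_right): buffer="gpuggnpphzpxi" (len 13), cursors c1@3 c2@9 c3@12, authorship .1.....2..3..
After op 3 (move_right): buffer="gpuggnpphzpxi" (len 13), cursors c1@4 c2@10 c3@13, authorship .1.....2..3..
Authorship (.=original, N=cursor N): . 1 . . . . . 2 . . 3 . .
Index 7: author = 2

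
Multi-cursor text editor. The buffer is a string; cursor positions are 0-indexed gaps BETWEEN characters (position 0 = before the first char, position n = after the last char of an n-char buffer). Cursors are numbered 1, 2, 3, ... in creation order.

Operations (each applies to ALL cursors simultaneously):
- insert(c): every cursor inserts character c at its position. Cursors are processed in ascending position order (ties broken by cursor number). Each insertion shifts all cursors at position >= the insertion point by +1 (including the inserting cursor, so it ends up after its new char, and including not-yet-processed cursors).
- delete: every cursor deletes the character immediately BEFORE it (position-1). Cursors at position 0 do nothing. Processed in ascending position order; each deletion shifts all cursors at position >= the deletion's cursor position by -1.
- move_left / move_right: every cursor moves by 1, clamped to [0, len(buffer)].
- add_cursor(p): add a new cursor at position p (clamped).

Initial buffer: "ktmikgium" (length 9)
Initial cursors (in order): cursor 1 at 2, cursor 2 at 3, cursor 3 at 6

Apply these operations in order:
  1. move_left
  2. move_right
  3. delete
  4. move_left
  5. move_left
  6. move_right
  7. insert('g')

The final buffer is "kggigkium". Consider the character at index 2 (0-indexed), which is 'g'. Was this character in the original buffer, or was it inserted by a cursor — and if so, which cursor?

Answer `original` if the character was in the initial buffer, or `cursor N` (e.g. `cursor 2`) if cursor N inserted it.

After op 1 (move_left): buffer="ktmikgium" (len 9), cursors c1@1 c2@2 c3@5, authorship .........
After op 2 (move_right): buffer="ktmikgium" (len 9), cursors c1@2 c2@3 c3@6, authorship .........
After op 3 (delete): buffer="kikium" (len 6), cursors c1@1 c2@1 c3@3, authorship ......
After op 4 (move_left): buffer="kikium" (len 6), cursors c1@0 c2@0 c3@2, authorship ......
After op 5 (move_left): buffer="kikium" (len 6), cursors c1@0 c2@0 c3@1, authorship ......
After op 6 (move_right): buffer="kikium" (len 6), cursors c1@1 c2@1 c3@2, authorship ......
After op 7 (insert('g')): buffer="kggigkium" (len 9), cursors c1@3 c2@3 c3@5, authorship .12.3....
Authorship (.=original, N=cursor N): . 1 2 . 3 . . . .
Index 2: author = 2

Answer: cursor 2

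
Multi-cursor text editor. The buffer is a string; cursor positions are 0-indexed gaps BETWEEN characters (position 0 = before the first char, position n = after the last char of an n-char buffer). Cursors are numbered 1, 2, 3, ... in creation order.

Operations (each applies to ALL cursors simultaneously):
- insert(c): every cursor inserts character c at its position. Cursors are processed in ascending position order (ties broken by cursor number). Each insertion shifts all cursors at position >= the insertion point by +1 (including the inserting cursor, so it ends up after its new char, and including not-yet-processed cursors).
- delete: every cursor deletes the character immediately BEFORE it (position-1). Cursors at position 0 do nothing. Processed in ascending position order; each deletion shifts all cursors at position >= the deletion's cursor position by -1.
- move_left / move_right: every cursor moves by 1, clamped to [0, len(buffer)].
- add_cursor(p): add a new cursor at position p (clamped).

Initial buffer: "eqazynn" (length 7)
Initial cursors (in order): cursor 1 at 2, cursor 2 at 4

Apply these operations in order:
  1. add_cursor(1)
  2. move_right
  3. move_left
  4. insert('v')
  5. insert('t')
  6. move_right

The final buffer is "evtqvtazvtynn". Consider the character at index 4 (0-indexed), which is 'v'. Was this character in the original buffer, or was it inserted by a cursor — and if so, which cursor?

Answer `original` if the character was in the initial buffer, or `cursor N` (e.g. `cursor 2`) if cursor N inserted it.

Answer: cursor 1

Derivation:
After op 1 (add_cursor(1)): buffer="eqazynn" (len 7), cursors c3@1 c1@2 c2@4, authorship .......
After op 2 (move_right): buffer="eqazynn" (len 7), cursors c3@2 c1@3 c2@5, authorship .......
After op 3 (move_left): buffer="eqazynn" (len 7), cursors c3@1 c1@2 c2@4, authorship .......
After op 4 (insert('v')): buffer="evqvazvynn" (len 10), cursors c3@2 c1@4 c2@7, authorship .3.1..2...
After op 5 (insert('t')): buffer="evtqvtazvtynn" (len 13), cursors c3@3 c1@6 c2@10, authorship .33.11..22...
After op 6 (move_right): buffer="evtqvtazvtynn" (len 13), cursors c3@4 c1@7 c2@11, authorship .33.11..22...
Authorship (.=original, N=cursor N): . 3 3 . 1 1 . . 2 2 . . .
Index 4: author = 1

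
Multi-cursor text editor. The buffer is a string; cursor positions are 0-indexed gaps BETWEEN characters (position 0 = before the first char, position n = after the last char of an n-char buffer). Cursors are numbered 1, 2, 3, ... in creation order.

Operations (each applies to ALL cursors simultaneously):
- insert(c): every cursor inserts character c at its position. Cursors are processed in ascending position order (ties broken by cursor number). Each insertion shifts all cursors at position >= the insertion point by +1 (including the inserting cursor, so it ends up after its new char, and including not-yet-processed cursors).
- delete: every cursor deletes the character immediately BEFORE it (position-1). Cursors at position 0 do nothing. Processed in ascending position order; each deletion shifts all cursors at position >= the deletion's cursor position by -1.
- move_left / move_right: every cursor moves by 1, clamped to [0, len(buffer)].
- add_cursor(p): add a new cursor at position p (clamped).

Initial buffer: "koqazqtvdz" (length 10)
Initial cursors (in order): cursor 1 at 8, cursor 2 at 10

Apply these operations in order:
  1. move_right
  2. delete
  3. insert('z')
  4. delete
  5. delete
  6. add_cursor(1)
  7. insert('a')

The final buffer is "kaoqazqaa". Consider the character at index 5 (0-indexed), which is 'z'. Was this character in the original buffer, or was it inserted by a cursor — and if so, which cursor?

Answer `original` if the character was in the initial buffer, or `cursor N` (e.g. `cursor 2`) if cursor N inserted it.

Answer: original

Derivation:
After op 1 (move_right): buffer="koqazqtvdz" (len 10), cursors c1@9 c2@10, authorship ..........
After op 2 (delete): buffer="koqazqtv" (len 8), cursors c1@8 c2@8, authorship ........
After op 3 (insert('z')): buffer="koqazqtvzz" (len 10), cursors c1@10 c2@10, authorship ........12
After op 4 (delete): buffer="koqazqtv" (len 8), cursors c1@8 c2@8, authorship ........
After op 5 (delete): buffer="koqazq" (len 6), cursors c1@6 c2@6, authorship ......
After op 6 (add_cursor(1)): buffer="koqazq" (len 6), cursors c3@1 c1@6 c2@6, authorship ......
After op 7 (insert('a')): buffer="kaoqazqaa" (len 9), cursors c3@2 c1@9 c2@9, authorship .3.....12
Authorship (.=original, N=cursor N): . 3 . . . . . 1 2
Index 5: author = original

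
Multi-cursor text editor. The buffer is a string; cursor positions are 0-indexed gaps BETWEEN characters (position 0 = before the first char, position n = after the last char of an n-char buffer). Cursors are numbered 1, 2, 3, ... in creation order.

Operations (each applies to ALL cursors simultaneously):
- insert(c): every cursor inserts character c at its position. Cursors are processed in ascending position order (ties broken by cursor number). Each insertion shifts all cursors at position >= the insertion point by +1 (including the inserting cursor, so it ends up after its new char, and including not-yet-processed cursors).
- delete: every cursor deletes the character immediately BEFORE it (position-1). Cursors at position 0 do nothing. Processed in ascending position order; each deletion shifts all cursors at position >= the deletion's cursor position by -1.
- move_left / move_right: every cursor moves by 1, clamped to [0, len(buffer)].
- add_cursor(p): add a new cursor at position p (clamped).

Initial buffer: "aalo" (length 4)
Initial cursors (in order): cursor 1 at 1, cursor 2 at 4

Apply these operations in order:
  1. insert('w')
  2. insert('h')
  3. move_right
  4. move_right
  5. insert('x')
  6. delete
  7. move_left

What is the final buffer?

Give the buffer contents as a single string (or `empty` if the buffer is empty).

Answer: awhalowh

Derivation:
After op 1 (insert('w')): buffer="awalow" (len 6), cursors c1@2 c2@6, authorship .1...2
After op 2 (insert('h')): buffer="awhalowh" (len 8), cursors c1@3 c2@8, authorship .11...22
After op 3 (move_right): buffer="awhalowh" (len 8), cursors c1@4 c2@8, authorship .11...22
After op 4 (move_right): buffer="awhalowh" (len 8), cursors c1@5 c2@8, authorship .11...22
After op 5 (insert('x')): buffer="awhalxowhx" (len 10), cursors c1@6 c2@10, authorship .11..1.222
After op 6 (delete): buffer="awhalowh" (len 8), cursors c1@5 c2@8, authorship .11...22
After op 7 (move_left): buffer="awhalowh" (len 8), cursors c1@4 c2@7, authorship .11...22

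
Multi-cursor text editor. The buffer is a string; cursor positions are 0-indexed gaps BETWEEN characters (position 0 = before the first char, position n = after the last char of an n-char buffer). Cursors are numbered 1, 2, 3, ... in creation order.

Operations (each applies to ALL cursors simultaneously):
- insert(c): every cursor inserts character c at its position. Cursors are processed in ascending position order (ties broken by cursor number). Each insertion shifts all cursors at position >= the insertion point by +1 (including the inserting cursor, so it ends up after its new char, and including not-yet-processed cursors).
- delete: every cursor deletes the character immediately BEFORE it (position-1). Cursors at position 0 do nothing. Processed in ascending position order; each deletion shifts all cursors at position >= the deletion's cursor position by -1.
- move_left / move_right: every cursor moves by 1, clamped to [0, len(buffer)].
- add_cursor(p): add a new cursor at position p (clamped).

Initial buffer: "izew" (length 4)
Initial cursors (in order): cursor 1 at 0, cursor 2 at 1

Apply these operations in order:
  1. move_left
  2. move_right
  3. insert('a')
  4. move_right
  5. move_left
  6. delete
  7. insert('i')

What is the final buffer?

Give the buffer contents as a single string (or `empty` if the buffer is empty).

After op 1 (move_left): buffer="izew" (len 4), cursors c1@0 c2@0, authorship ....
After op 2 (move_right): buffer="izew" (len 4), cursors c1@1 c2@1, authorship ....
After op 3 (insert('a')): buffer="iaazew" (len 6), cursors c1@3 c2@3, authorship .12...
After op 4 (move_right): buffer="iaazew" (len 6), cursors c1@4 c2@4, authorship .12...
After op 5 (move_left): buffer="iaazew" (len 6), cursors c1@3 c2@3, authorship .12...
After op 6 (delete): buffer="izew" (len 4), cursors c1@1 c2@1, authorship ....
After op 7 (insert('i')): buffer="iiizew" (len 6), cursors c1@3 c2@3, authorship .12...

Answer: iiizew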